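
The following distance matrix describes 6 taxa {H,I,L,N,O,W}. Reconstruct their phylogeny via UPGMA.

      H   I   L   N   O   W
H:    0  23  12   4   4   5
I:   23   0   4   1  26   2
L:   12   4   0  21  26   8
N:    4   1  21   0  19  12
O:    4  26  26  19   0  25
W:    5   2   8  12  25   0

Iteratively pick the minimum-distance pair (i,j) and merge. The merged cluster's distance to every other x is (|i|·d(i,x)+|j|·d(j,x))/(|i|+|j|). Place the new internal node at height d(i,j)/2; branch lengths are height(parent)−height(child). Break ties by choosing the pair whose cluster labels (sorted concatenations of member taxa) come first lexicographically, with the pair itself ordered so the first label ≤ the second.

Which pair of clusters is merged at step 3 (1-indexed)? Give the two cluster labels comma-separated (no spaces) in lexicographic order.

IN,W

step 1: merge (I,N) at d=1; branch lengths I→1/2, N→1/2; new cluster IN
  updated: d(H,IN)=27/2, d(IN,L)=25/2, d(IN,O)=45/2, d(IN,W)=7
step 2: merge (H,O) at d=4; branch lengths H→2, O→2; new cluster HO
  updated: d(HO,IN)=18, d(HO,L)=19, d(HO,W)=15
step 3: merge (IN,W) at d=7; branch lengths IN→3, W→7/2; new cluster INW
  updated: d(HO,INW)=17, d(INW,L)=11
step 4: merge (INW,L) at d=11; branch lengths INW→2, L→11/2; new cluster ILNW
  updated: d(HO,ILNW)=35/2
step 5: merge (HO,ILNW) at d=35/2; branch lengths HO→27/4, ILNW→13/4; new cluster HILNOW
final tree: ((H:2,O:2):27/4,(((I:1/2,N:1/2):3,W:7/2):2,L:11/2):13/4)
total length: 29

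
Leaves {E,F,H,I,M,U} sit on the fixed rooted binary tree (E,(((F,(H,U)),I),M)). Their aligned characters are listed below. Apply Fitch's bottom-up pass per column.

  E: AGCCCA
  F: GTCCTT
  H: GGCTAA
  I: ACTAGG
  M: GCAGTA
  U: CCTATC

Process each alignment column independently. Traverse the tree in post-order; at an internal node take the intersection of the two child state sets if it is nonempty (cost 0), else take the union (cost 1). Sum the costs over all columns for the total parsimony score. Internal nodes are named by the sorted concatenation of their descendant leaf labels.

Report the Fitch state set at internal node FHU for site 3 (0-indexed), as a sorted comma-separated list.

A,C,T

[col 0] HU: children H:{G}, U:{C} ∪→ {C,G}; cost 1
[col 0] FHU: children F:{G}, HU:{C,G} ∩→ {G}; cost 0
[col 0] FHIU: children FHU:{G}, I:{A} ∪→ {A,G}; cost 1
[col 0] FHIMU: children FHIU:{A,G}, M:{G} ∩→ {G}; cost 0
[col 0] EFHIMU: children E:{A}, FHIMU:{G} ∪→ {A,G}; cost 1
[col 1] HU: children H:{G}, U:{C} ∪→ {C,G}; cost 1
[col 1] FHU: children F:{T}, HU:{C,G} ∪→ {C,G,T}; cost 1
[col 1] FHIU: children FHU:{C,G,T}, I:{C} ∩→ {C}; cost 0
[col 1] FHIMU: children FHIU:{C}, M:{C} ∩→ {C}; cost 0
[col 1] EFHIMU: children E:{G}, FHIMU:{C} ∪→ {C,G}; cost 1
[col 2] HU: children H:{C}, U:{T} ∪→ {C,T}; cost 1
[col 2] FHU: children F:{C}, HU:{C,T} ∩→ {C}; cost 0
[col 2] FHIU: children FHU:{C}, I:{T} ∪→ {C,T}; cost 1
[col 2] FHIMU: children FHIU:{C,T}, M:{A} ∪→ {A,C,T}; cost 1
[col 2] EFHIMU: children E:{C}, FHIMU:{A,C,T} ∩→ {C}; cost 0
[col 3] HU: children H:{T}, U:{A} ∪→ {A,T}; cost 1
[col 3] FHU: children F:{C}, HU:{A,T} ∪→ {A,C,T}; cost 1
[col 3] FHIU: children FHU:{A,C,T}, I:{A} ∩→ {A}; cost 0
[col 3] FHIMU: children FHIU:{A}, M:{G} ∪→ {A,G}; cost 1
[col 3] EFHIMU: children E:{C}, FHIMU:{A,G} ∪→ {A,C,G}; cost 1
[col 4] HU: children H:{A}, U:{T} ∪→ {A,T}; cost 1
[col 4] FHU: children F:{T}, HU:{A,T} ∩→ {T}; cost 0
[col 4] FHIU: children FHU:{T}, I:{G} ∪→ {G,T}; cost 1
[col 4] FHIMU: children FHIU:{G,T}, M:{T} ∩→ {T}; cost 0
[col 4] EFHIMU: children E:{C}, FHIMU:{T} ∪→ {C,T}; cost 1
[col 5] HU: children H:{A}, U:{C} ∪→ {A,C}; cost 1
[col 5] FHU: children F:{T}, HU:{A,C} ∪→ {A,C,T}; cost 1
[col 5] FHIU: children FHU:{A,C,T}, I:{G} ∪→ {A,C,G,T}; cost 1
[col 5] FHIMU: children FHIU:{A,C,G,T}, M:{A} ∩→ {A}; cost 0
[col 5] EFHIMU: children E:{A}, FHIMU:{A} ∩→ {A}; cost 0
per-site changes: [3, 3, 3, 4, 3, 3]; total = 19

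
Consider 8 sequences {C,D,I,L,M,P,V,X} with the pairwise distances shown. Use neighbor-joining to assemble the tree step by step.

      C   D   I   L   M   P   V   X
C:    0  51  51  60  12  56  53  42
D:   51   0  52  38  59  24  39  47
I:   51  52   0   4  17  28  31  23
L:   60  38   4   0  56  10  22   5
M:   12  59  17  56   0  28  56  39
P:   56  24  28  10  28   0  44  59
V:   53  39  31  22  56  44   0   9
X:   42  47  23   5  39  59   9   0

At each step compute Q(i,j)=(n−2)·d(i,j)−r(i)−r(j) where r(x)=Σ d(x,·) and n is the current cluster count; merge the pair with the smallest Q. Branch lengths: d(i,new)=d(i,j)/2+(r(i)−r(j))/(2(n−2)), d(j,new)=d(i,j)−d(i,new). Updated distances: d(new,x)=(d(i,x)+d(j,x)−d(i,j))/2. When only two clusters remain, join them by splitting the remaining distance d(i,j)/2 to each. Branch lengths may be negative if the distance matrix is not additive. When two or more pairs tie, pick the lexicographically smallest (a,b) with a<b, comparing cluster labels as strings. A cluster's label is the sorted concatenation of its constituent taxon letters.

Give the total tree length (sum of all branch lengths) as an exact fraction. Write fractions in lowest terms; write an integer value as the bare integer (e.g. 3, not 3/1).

3259/32

step 1: merge (C,M) at d=12, Q=-520; branch lengths C→65/6, M→7/6; new cluster CM
  updated: d(CM,D)=49, d(CM,I)=28, d(CM,L)=52, d(CM,P)=36, d(CM,V)=97/2, d(CM,X)=69/2
step 2: merge (D,P) at d=24, Q=-330; branch lengths D→84/5, P→36/5; new cluster DP
  updated: d(CM,DP)=61/2, d(DP,I)=28, d(DP,L)=12, d(DP,V)=59/2, d(DP,X)=41
step 3: merge (V,X) at d=9, Q=-433/2; branch lengths V→127/16, X→17/16; new cluster VX
  updated: d(CM,VX)=37, d(DP,VX)=123/4, d(I,VX)=45/2, d(L,VX)=9
step 4: merge (CM,DP) at d=61/2, Q=-629/4; branch lengths CM→551/24, DP→181/24; new cluster CDMP
  updated: d(CDMP,I)=51/4, d(CDMP,L)=67/4, d(CDMP,VX)=149/8
step 5: merge (CDMP,I) at d=51/4, Q=-495/8; branch lengths CDMP→275/32, I→133/32; new cluster CDIMP
  updated: d(CDIMP,L)=4, d(CDIMP,VX)=227/16
step 6: merge (CDIMP,L) at d=4, Q=-435/16; branch lengths CDIMP→147/32, L→-19/32; new cluster CDILMP
  updated: d(CDILMP,VX)=307/32
step 7: merge (CDILMP,VX) at d=307/32; branch lengths CDILMP→307/64, VX→307/64; new cluster CDILMPVX
final tree: (((((C:65/6,M:7/6):551/24,(D:84/5,P:36/5):181/24):275/32,I:133/32):147/32,L:-19/32):307/64,(V:127/16,X:17/16):307/64)
total length: 3259/32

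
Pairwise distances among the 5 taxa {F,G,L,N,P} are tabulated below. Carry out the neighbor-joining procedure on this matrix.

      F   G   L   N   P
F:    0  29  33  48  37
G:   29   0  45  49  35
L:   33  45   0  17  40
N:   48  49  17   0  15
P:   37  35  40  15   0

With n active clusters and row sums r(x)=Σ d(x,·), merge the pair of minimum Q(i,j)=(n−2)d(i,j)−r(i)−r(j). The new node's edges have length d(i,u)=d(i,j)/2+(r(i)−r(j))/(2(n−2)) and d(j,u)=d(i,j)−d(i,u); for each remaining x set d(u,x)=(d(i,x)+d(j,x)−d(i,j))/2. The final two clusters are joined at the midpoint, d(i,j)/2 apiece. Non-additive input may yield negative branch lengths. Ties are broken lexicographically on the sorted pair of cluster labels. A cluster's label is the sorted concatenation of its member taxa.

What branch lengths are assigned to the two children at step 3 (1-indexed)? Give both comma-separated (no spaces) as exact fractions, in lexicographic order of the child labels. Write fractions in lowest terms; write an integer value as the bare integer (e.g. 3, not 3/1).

step 1: merge (F,G) at d=29, Q=-218; branch lengths F→38/3, G→49/3; new cluster FG
  updated: d(FG,L)=49/2, d(FG,N)=34, d(FG,P)=43/2
step 2: merge (FG,P) at d=43/2, Q=-227/2; branch lengths FG→93/8, P→79/8; new cluster FGP
  updated: d(FGP,L)=43/2, d(FGP,N)=55/4
step 3: merge (FGP,L) at d=43/2, Q=-209/4; branch lengths FGP→73/8, L→99/8; new cluster FGLP
  updated: d(FGLP,N)=37/8
step 4: merge (FGLP,N) at d=37/8; branch lengths FGLP→37/16, N→37/16; new cluster FGLNP
final tree: ((((F:38/3,G:49/3):93/8,P:79/8):73/8,L:99/8):37/16,N:37/16)
total length: 613/8

73/8,99/8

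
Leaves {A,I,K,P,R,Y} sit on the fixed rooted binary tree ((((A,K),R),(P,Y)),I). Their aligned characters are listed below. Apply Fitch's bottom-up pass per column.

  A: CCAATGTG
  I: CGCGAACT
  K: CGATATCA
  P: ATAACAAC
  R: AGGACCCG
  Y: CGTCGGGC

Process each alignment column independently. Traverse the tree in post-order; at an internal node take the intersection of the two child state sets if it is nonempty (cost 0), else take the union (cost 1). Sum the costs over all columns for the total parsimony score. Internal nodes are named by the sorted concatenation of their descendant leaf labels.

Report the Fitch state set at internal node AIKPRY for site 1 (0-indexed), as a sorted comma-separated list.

[col 0] AK: children A:{C}, K:{C} ∩→ {C}; cost 0
[col 0] AKR: children AK:{C}, R:{A} ∪→ {A,C}; cost 1
[col 0] PY: children P:{A}, Y:{C} ∪→ {A,C}; cost 1
[col 0] AKPRY: children AKR:{A,C}, PY:{A,C} ∩→ {A,C}; cost 0
[col 0] AIKPRY: children AKPRY:{A,C}, I:{C} ∩→ {C}; cost 0
[col 1] AK: children A:{C}, K:{G} ∪→ {C,G}; cost 1
[col 1] AKR: children AK:{C,G}, R:{G} ∩→ {G}; cost 0
[col 1] PY: children P:{T}, Y:{G} ∪→ {G,T}; cost 1
[col 1] AKPRY: children AKR:{G}, PY:{G,T} ∩→ {G}; cost 0
[col 1] AIKPRY: children AKPRY:{G}, I:{G} ∩→ {G}; cost 0
[col 2] AK: children A:{A}, K:{A} ∩→ {A}; cost 0
[col 2] AKR: children AK:{A}, R:{G} ∪→ {A,G}; cost 1
[col 2] PY: children P:{A}, Y:{T} ∪→ {A,T}; cost 1
[col 2] AKPRY: children AKR:{A,G}, PY:{A,T} ∩→ {A}; cost 0
[col 2] AIKPRY: children AKPRY:{A}, I:{C} ∪→ {A,C}; cost 1
[col 3] AK: children A:{A}, K:{T} ∪→ {A,T}; cost 1
[col 3] AKR: children AK:{A,T}, R:{A} ∩→ {A}; cost 0
[col 3] PY: children P:{A}, Y:{C} ∪→ {A,C}; cost 1
[col 3] AKPRY: children AKR:{A}, PY:{A,C} ∩→ {A}; cost 0
[col 3] AIKPRY: children AKPRY:{A}, I:{G} ∪→ {A,G}; cost 1
[col 4] AK: children A:{T}, K:{A} ∪→ {A,T}; cost 1
[col 4] AKR: children AK:{A,T}, R:{C} ∪→ {A,C,T}; cost 1
[col 4] PY: children P:{C}, Y:{G} ∪→ {C,G}; cost 1
[col 4] AKPRY: children AKR:{A,C,T}, PY:{C,G} ∩→ {C}; cost 0
[col 4] AIKPRY: children AKPRY:{C}, I:{A} ∪→ {A,C}; cost 1
[col 5] AK: children A:{G}, K:{T} ∪→ {G,T}; cost 1
[col 5] AKR: children AK:{G,T}, R:{C} ∪→ {C,G,T}; cost 1
[col 5] PY: children P:{A}, Y:{G} ∪→ {A,G}; cost 1
[col 5] AKPRY: children AKR:{C,G,T}, PY:{A,G} ∩→ {G}; cost 0
[col 5] AIKPRY: children AKPRY:{G}, I:{A} ∪→ {A,G}; cost 1
[col 6] AK: children A:{T}, K:{C} ∪→ {C,T}; cost 1
[col 6] AKR: children AK:{C,T}, R:{C} ∩→ {C}; cost 0
[col 6] PY: children P:{A}, Y:{G} ∪→ {A,G}; cost 1
[col 6] AKPRY: children AKR:{C}, PY:{A,G} ∪→ {A,C,G}; cost 1
[col 6] AIKPRY: children AKPRY:{A,C,G}, I:{C} ∩→ {C}; cost 0
[col 7] AK: children A:{G}, K:{A} ∪→ {A,G}; cost 1
[col 7] AKR: children AK:{A,G}, R:{G} ∩→ {G}; cost 0
[col 7] PY: children P:{C}, Y:{C} ∩→ {C}; cost 0
[col 7] AKPRY: children AKR:{G}, PY:{C} ∪→ {C,G}; cost 1
[col 7] AIKPRY: children AKPRY:{C,G}, I:{T} ∪→ {C,G,T}; cost 1
per-site changes: [2, 2, 3, 3, 4, 4, 3, 3]; total = 24

G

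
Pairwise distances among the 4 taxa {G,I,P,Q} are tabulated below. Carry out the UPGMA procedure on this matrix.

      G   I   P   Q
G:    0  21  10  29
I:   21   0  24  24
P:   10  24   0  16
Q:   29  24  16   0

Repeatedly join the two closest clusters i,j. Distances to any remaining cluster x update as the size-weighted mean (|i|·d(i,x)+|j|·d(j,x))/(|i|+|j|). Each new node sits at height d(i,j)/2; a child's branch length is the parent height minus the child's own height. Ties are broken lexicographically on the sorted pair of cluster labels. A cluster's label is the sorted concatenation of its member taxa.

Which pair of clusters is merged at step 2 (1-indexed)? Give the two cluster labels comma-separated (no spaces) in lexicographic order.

iteration 1: select G,P (d=10); attach at lengths (5, 5); label the merged cluster GP
  updated: d(GP,I)=45/2, d(GP,Q)=45/2
iteration 2: select GP,I (d=45/2); attach at lengths (25/4, 45/4); label the merged cluster GIP
  updated: d(GIP,Q)=23
iteration 3: select GIP,Q (d=23); attach at lengths (1/4, 23/2); label the merged cluster GIPQ
final tree: (((G:5,P:5):25/4,I:45/4):1/4,Q:23/2)
total length: 157/4

GP,I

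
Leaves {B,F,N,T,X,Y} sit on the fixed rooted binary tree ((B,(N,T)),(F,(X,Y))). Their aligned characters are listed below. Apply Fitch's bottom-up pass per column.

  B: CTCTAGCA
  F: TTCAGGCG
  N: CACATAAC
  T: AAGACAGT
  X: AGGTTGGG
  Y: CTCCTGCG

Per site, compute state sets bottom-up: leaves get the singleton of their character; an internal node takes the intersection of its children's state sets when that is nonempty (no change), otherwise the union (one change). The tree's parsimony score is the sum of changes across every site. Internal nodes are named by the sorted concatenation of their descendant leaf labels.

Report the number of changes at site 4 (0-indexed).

3

[col 0] NT: children N:{C}, T:{A} ∪→ {A,C}; cost 1
[col 0] BNT: children B:{C}, NT:{A,C} ∩→ {C}; cost 0
[col 0] XY: children X:{A}, Y:{C} ∪→ {A,C}; cost 1
[col 0] FXY: children F:{T}, XY:{A,C} ∪→ {A,C,T}; cost 1
[col 0] BFNTXY: children BNT:{C}, FXY:{A,C,T} ∩→ {C}; cost 0
[col 1] NT: children N:{A}, T:{A} ∩→ {A}; cost 0
[col 1] BNT: children B:{T}, NT:{A} ∪→ {A,T}; cost 1
[col 1] XY: children X:{G}, Y:{T} ∪→ {G,T}; cost 1
[col 1] FXY: children F:{T}, XY:{G,T} ∩→ {T}; cost 0
[col 1] BFNTXY: children BNT:{A,T}, FXY:{T} ∩→ {T}; cost 0
[col 2] NT: children N:{C}, T:{G} ∪→ {C,G}; cost 1
[col 2] BNT: children B:{C}, NT:{C,G} ∩→ {C}; cost 0
[col 2] XY: children X:{G}, Y:{C} ∪→ {C,G}; cost 1
[col 2] FXY: children F:{C}, XY:{C,G} ∩→ {C}; cost 0
[col 2] BFNTXY: children BNT:{C}, FXY:{C} ∩→ {C}; cost 0
[col 3] NT: children N:{A}, T:{A} ∩→ {A}; cost 0
[col 3] BNT: children B:{T}, NT:{A} ∪→ {A,T}; cost 1
[col 3] XY: children X:{T}, Y:{C} ∪→ {C,T}; cost 1
[col 3] FXY: children F:{A}, XY:{C,T} ∪→ {A,C,T}; cost 1
[col 3] BFNTXY: children BNT:{A,T}, FXY:{A,C,T} ∩→ {A,T}; cost 0
[col 4] NT: children N:{T}, T:{C} ∪→ {C,T}; cost 1
[col 4] BNT: children B:{A}, NT:{C,T} ∪→ {A,C,T}; cost 1
[col 4] XY: children X:{T}, Y:{T} ∩→ {T}; cost 0
[col 4] FXY: children F:{G}, XY:{T} ∪→ {G,T}; cost 1
[col 4] BFNTXY: children BNT:{A,C,T}, FXY:{G,T} ∩→ {T}; cost 0
[col 5] NT: children N:{A}, T:{A} ∩→ {A}; cost 0
[col 5] BNT: children B:{G}, NT:{A} ∪→ {A,G}; cost 1
[col 5] XY: children X:{G}, Y:{G} ∩→ {G}; cost 0
[col 5] FXY: children F:{G}, XY:{G} ∩→ {G}; cost 0
[col 5] BFNTXY: children BNT:{A,G}, FXY:{G} ∩→ {G}; cost 0
[col 6] NT: children N:{A}, T:{G} ∪→ {A,G}; cost 1
[col 6] BNT: children B:{C}, NT:{A,G} ∪→ {A,C,G}; cost 1
[col 6] XY: children X:{G}, Y:{C} ∪→ {C,G}; cost 1
[col 6] FXY: children F:{C}, XY:{C,G} ∩→ {C}; cost 0
[col 6] BFNTXY: children BNT:{A,C,G}, FXY:{C} ∩→ {C}; cost 0
[col 7] NT: children N:{C}, T:{T} ∪→ {C,T}; cost 1
[col 7] BNT: children B:{A}, NT:{C,T} ∪→ {A,C,T}; cost 1
[col 7] XY: children X:{G}, Y:{G} ∩→ {G}; cost 0
[col 7] FXY: children F:{G}, XY:{G} ∩→ {G}; cost 0
[col 7] BFNTXY: children BNT:{A,C,T}, FXY:{G} ∪→ {A,C,G,T}; cost 1
per-site changes: [3, 2, 2, 3, 3, 1, 3, 3]; total = 20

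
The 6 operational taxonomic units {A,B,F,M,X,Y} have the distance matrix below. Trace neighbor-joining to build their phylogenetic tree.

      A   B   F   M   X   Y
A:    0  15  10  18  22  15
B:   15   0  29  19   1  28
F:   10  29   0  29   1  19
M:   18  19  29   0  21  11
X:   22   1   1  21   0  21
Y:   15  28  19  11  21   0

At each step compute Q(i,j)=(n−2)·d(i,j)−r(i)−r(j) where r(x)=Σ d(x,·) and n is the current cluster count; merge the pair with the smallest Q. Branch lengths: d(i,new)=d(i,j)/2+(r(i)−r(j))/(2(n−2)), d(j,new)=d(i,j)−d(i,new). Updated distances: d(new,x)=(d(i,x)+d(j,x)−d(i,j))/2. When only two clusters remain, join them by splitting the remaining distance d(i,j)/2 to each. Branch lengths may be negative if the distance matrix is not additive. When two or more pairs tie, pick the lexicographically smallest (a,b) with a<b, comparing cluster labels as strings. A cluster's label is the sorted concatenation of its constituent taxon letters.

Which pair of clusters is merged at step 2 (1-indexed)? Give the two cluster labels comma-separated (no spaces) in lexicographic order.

1. join B+X (d=1, Q=-154) ⇒ BX; edges |B|=15/4, |X|=-11/4
  updated: d(A,BX)=18, d(BX,F)=29/2, d(BX,M)=39/2, d(BX,Y)=24
2. join M+Y (d=11, Q=-227/2) ⇒ MY; edges |M|=83/12, |Y|=49/12
  updated: d(A,MY)=11, d(BX,MY)=65/4, d(F,MY)=37/2
3. join A+MY (d=11, Q=-251/4) ⇒ AMY; edges |A|=61/16, |MY|=115/16
  updated: d(AMY,BX)=93/8, d(AMY,F)=35/4
4. join AMY+BX (d=93/8, Q=-279/8) ⇒ ABMXY; edges |AMY|=47/16, |BX|=139/16
  updated: d(ABMXY,F)=93/16
5. join ABMXY+F (d=93/16) ⇒ ABFMXY; edges |ABMXY|=93/32, |F|=93/32
final tree: (((A:61/16,(M:83/12,Y:49/12):115/16):47/16,(B:15/4,X:-11/4):139/16):93/32,F:93/32)
total length: 647/16

M,Y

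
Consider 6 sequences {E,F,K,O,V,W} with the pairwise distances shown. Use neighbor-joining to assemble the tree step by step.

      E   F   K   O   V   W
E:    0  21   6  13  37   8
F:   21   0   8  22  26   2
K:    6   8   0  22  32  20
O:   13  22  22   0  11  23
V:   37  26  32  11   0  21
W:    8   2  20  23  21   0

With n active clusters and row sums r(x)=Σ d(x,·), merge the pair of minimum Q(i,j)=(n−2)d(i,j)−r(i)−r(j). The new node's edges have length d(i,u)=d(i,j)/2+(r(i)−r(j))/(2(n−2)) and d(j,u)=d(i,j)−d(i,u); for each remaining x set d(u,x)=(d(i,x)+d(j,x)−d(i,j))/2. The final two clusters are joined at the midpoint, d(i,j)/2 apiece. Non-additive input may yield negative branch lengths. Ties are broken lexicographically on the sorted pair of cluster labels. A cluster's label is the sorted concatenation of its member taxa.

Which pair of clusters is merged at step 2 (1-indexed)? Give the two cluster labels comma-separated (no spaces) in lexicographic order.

iteration 1: select O,V (d=11, Q=-174); attach at lengths (1, 10); label the merged cluster OV
  updated: d(E,OV)=39/2, d(F,OV)=37/2, d(K,OV)=43/2, d(OV,W)=33/2
iteration 2: select E,K (d=6, Q=-92); attach at lengths (17/6, 19/6); label the merged cluster EK
  updated: d(EK,F)=23/2, d(EK,OV)=35/2, d(EK,W)=11
iteration 3: select EK,OV (d=35/2, Q=-115/2); attach at lengths (45/8, 95/8); label the merged cluster EKOV
  updated: d(EKOV,F)=25/4, d(EKOV,W)=5
iteration 4: select EKOV,F (d=25/4, Q=-53/4); attach at lengths (37/8, 13/8); label the merged cluster EFKOV
  updated: d(EFKOV,W)=3/8
iteration 5: select EFKOV,W (d=3/8); attach at lengths (3/16, 3/16); label the merged cluster EFKOVW
final tree: ((((E:17/6,K:19/6):45/8,(O:1,V:10):95/8):37/8,F:13/8):3/16,W:3/16)
total length: 329/8

E,K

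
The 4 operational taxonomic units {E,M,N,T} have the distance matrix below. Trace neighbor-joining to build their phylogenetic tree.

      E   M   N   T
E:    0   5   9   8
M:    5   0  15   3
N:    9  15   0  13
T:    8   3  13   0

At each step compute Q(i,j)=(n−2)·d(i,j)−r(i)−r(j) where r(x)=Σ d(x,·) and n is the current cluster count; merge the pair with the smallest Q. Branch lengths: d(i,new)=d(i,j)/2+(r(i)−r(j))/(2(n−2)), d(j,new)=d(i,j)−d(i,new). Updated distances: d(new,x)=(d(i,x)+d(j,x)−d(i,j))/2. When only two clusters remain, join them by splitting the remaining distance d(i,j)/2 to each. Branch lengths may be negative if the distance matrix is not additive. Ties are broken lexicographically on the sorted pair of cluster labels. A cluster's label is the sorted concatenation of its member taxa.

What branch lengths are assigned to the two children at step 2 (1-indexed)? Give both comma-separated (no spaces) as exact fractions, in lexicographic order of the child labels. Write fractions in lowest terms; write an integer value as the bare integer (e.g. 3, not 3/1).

17/4,5/4

step 1: merge (E,N) at d=9, Q=-41; branch lengths E→3/4, N→33/4; new cluster EN
  updated: d(EN,M)=11/2, d(EN,T)=6
step 2: merge (EN,M) at d=11/2, Q=-29/2; branch lengths EN→17/4, M→5/4; new cluster EMN
  updated: d(EMN,T)=7/4
step 3: merge (EMN,T) at d=7/4; branch lengths EMN→7/8, T→7/8; new cluster EMNT
final tree: (((E:3/4,N:33/4):17/4,M:5/4):7/8,T:7/8)
total length: 65/4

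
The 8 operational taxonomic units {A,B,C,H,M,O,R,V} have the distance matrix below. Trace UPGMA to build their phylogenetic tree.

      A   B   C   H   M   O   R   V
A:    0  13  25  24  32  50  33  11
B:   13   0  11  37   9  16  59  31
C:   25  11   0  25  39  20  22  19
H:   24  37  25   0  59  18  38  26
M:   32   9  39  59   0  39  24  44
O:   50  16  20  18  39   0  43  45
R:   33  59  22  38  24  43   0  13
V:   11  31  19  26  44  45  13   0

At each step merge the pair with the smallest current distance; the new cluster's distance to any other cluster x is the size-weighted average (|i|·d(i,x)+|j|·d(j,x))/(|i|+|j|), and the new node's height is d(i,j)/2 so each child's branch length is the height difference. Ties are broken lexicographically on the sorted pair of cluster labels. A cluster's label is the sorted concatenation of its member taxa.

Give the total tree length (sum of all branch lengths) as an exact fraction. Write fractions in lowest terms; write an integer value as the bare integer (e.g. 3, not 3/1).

1477/16

1. join B+M (d=9) ⇒ BM; edges |B|=9/2, |M|=9/2
  updated: d(A,BM)=45/2, d(BM,C)=25, d(BM,H)=48, d(BM,O)=55/2, d(BM,R)=83/2, d(BM,V)=75/2
2. join A+V (d=11) ⇒ AV; edges |A|=11/2, |V|=11/2
  updated: d(AV,BM)=30, d(AV,C)=22, d(AV,H)=25, d(AV,O)=95/2, d(AV,R)=23
3. join H+O (d=18) ⇒ HO; edges |H|=9, |O|=9
  updated: d(AV,HO)=145/4, d(BM,HO)=151/4, d(C,HO)=45/2, d(HO,R)=81/2
4. join AV+C (d=22) ⇒ ACV; edges |AV|=11/2, |C|=11
  updated: d(ACV,BM)=85/3, d(ACV,HO)=95/3, d(ACV,R)=68/3
5. join ACV+R (d=68/3) ⇒ ACRV; edges |ACV|=1/3, |R|=34/3
  updated: d(ACRV,BM)=253/8, d(ACRV,HO)=271/8
6. join ACRV+BM (d=253/8) ⇒ ABCMRV; edges |ACRV|=215/48, |BM|=181/16
  updated: d(ABCMRV,HO)=211/6
7. join ABCMRV+HO (d=211/6) ⇒ ABCHMORV; edges |ABCMRV|=85/48, |HO|=103/12
final tree: (((((A:11/2,V:11/2):11/2,C:11):1/3,R:34/3):215/48,(B:9/2,M:9/2):181/16):85/48,(H:9,O:9):103/12)
total length: 1477/16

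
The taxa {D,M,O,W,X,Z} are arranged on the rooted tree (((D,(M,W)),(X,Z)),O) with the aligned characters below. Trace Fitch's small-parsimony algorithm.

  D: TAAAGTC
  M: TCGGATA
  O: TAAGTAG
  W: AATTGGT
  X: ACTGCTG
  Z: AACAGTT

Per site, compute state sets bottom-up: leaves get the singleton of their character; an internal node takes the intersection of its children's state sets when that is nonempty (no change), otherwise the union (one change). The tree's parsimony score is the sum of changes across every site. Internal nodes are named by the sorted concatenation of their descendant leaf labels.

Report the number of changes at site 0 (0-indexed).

2

[col 0] MW: children M:{T}, W:{A} ∪→ {A,T}; cost 1
[col 0] DMW: children D:{T}, MW:{A,T} ∩→ {T}; cost 0
[col 0] XZ: children X:{A}, Z:{A} ∩→ {A}; cost 0
[col 0] DMWXZ: children DMW:{T}, XZ:{A} ∪→ {A,T}; cost 1
[col 0] DMOWXZ: children DMWXZ:{A,T}, O:{T} ∩→ {T}; cost 0
[col 1] MW: children M:{C}, W:{A} ∪→ {A,C}; cost 1
[col 1] DMW: children D:{A}, MW:{A,C} ∩→ {A}; cost 0
[col 1] XZ: children X:{C}, Z:{A} ∪→ {A,C}; cost 1
[col 1] DMWXZ: children DMW:{A}, XZ:{A,C} ∩→ {A}; cost 0
[col 1] DMOWXZ: children DMWXZ:{A}, O:{A} ∩→ {A}; cost 0
[col 2] MW: children M:{G}, W:{T} ∪→ {G,T}; cost 1
[col 2] DMW: children D:{A}, MW:{G,T} ∪→ {A,G,T}; cost 1
[col 2] XZ: children X:{T}, Z:{C} ∪→ {C,T}; cost 1
[col 2] DMWXZ: children DMW:{A,G,T}, XZ:{C,T} ∩→ {T}; cost 0
[col 2] DMOWXZ: children DMWXZ:{T}, O:{A} ∪→ {A,T}; cost 1
[col 3] MW: children M:{G}, W:{T} ∪→ {G,T}; cost 1
[col 3] DMW: children D:{A}, MW:{G,T} ∪→ {A,G,T}; cost 1
[col 3] XZ: children X:{G}, Z:{A} ∪→ {A,G}; cost 1
[col 3] DMWXZ: children DMW:{A,G,T}, XZ:{A,G} ∩→ {A,G}; cost 0
[col 3] DMOWXZ: children DMWXZ:{A,G}, O:{G} ∩→ {G}; cost 0
[col 4] MW: children M:{A}, W:{G} ∪→ {A,G}; cost 1
[col 4] DMW: children D:{G}, MW:{A,G} ∩→ {G}; cost 0
[col 4] XZ: children X:{C}, Z:{G} ∪→ {C,G}; cost 1
[col 4] DMWXZ: children DMW:{G}, XZ:{C,G} ∩→ {G}; cost 0
[col 4] DMOWXZ: children DMWXZ:{G}, O:{T} ∪→ {G,T}; cost 1
[col 5] MW: children M:{T}, W:{G} ∪→ {G,T}; cost 1
[col 5] DMW: children D:{T}, MW:{G,T} ∩→ {T}; cost 0
[col 5] XZ: children X:{T}, Z:{T} ∩→ {T}; cost 0
[col 5] DMWXZ: children DMW:{T}, XZ:{T} ∩→ {T}; cost 0
[col 5] DMOWXZ: children DMWXZ:{T}, O:{A} ∪→ {A,T}; cost 1
[col 6] MW: children M:{A}, W:{T} ∪→ {A,T}; cost 1
[col 6] DMW: children D:{C}, MW:{A,T} ∪→ {A,C,T}; cost 1
[col 6] XZ: children X:{G}, Z:{T} ∪→ {G,T}; cost 1
[col 6] DMWXZ: children DMW:{A,C,T}, XZ:{G,T} ∩→ {T}; cost 0
[col 6] DMOWXZ: children DMWXZ:{T}, O:{G} ∪→ {G,T}; cost 1
per-site changes: [2, 2, 4, 3, 3, 2, 4]; total = 20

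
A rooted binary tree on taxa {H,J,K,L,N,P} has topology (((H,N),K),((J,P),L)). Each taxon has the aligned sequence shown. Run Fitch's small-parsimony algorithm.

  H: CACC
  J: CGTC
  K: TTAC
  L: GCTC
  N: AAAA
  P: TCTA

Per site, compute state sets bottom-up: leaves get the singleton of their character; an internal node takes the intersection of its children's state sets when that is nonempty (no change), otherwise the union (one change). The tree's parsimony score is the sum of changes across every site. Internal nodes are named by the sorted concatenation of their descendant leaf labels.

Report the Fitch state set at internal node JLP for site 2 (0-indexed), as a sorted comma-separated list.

T

HN@0: {C} ∪ {A} = {A,C} (union, +1)
HKN@0: {A,C} ∪ {T} = {A,C,T} (union, +1)
JP@0: {C} ∪ {T} = {C,T} (union, +1)
JLP@0: {C,T} ∪ {G} = {C,G,T} (union, +1)
HJKLNP@0: {A,C,T} ∩ {C,G,T} = {C,T} (intersection, +0)
HN@1: {A} ∩ {A} = {A} (intersection, +0)
HKN@1: {A} ∪ {T} = {A,T} (union, +1)
JP@1: {G} ∪ {C} = {C,G} (union, +1)
JLP@1: {C,G} ∩ {C} = {C} (intersection, +0)
HJKLNP@1: {A,T} ∪ {C} = {A,C,T} (union, +1)
HN@2: {C} ∪ {A} = {A,C} (union, +1)
HKN@2: {A,C} ∩ {A} = {A} (intersection, +0)
JP@2: {T} ∩ {T} = {T} (intersection, +0)
JLP@2: {T} ∩ {T} = {T} (intersection, +0)
HJKLNP@2: {A} ∪ {T} = {A,T} (union, +1)
HN@3: {C} ∪ {A} = {A,C} (union, +1)
HKN@3: {A,C} ∩ {C} = {C} (intersection, +0)
JP@3: {C} ∪ {A} = {A,C} (union, +1)
JLP@3: {A,C} ∩ {C} = {C} (intersection, +0)
HJKLNP@3: {C} ∩ {C} = {C} (intersection, +0)
per-site changes: [4, 3, 2, 2]; total = 11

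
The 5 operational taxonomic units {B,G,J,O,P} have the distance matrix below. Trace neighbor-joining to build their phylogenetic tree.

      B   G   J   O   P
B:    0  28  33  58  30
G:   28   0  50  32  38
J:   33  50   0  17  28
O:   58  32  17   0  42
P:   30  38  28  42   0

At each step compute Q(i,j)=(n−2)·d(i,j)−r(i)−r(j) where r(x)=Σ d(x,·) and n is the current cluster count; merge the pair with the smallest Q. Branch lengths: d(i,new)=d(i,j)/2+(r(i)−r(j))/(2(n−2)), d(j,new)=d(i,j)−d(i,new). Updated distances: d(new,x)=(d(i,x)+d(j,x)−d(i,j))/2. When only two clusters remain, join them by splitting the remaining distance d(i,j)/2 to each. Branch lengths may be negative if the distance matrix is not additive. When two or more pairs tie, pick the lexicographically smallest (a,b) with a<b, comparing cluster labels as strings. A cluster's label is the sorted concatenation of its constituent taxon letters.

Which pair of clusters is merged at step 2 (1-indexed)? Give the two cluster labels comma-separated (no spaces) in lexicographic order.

B,G

step 1: merge (J,O) at d=17, Q=-226; branch lengths J→5, O→12; new cluster JO
  updated: d(B,JO)=37, d(G,JO)=65/2, d(JO,P)=53/2
step 2: merge (B,G) at d=28, Q=-275/2; branch lengths B→105/8, G→119/8; new cluster BG
  updated: d(BG,JO)=83/4, d(BG,P)=20
step 3: merge (BG,JO) at d=83/4, Q=-269/4; branch lengths BG→57/8, JO→109/8; new cluster BGJO
  updated: d(BGJO,P)=103/8
step 4: merge (BGJO,P) at d=103/8; branch lengths BGJO→103/16, P→103/16; new cluster BGJOP
final tree: (((B:105/8,G:119/8):57/8,(J:5,O:12):109/8):103/16,P:103/16)
total length: 629/8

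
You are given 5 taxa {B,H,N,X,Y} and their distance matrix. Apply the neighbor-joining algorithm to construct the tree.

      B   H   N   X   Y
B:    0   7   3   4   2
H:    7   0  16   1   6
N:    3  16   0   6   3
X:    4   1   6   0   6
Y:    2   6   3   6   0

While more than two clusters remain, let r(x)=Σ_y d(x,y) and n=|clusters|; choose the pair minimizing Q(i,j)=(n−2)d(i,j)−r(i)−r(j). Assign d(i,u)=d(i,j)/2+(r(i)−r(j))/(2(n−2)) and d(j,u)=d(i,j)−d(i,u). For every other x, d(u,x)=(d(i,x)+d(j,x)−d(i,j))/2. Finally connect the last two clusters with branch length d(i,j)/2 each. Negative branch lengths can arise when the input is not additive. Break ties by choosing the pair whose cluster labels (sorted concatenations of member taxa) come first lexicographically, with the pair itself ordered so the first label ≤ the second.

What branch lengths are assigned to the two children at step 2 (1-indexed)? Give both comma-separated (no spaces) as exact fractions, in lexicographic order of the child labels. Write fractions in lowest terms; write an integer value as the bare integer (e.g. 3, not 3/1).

-1/4,21/4

1. join H+X (d=1, Q=-44) ⇒ HX; edges |H|=8/3, |X|=-5/3
  updated: d(B,HX)=5, d(HX,N)=21/2, d(HX,Y)=11/2
2. join B+HX (d=5, Q=-21) ⇒ BHX; edges |B|=-1/4, |HX|=21/4
  updated: d(BHX,N)=17/4, d(BHX,Y)=5/4
3. join BHX+N (d=17/4, Q=-17/2) ⇒ BHNX; edges |BHX|=5/4, |N|=3
  updated: d(BHNX,Y)=0
4. join BHNX+Y (d=0) ⇒ BHNXY; edges |BHNX|=0, |Y|=0
final tree: (((B:-1/4,(H:8/3,X:-5/3):21/4):5/4,N:3):0,Y:0)
total length: 41/4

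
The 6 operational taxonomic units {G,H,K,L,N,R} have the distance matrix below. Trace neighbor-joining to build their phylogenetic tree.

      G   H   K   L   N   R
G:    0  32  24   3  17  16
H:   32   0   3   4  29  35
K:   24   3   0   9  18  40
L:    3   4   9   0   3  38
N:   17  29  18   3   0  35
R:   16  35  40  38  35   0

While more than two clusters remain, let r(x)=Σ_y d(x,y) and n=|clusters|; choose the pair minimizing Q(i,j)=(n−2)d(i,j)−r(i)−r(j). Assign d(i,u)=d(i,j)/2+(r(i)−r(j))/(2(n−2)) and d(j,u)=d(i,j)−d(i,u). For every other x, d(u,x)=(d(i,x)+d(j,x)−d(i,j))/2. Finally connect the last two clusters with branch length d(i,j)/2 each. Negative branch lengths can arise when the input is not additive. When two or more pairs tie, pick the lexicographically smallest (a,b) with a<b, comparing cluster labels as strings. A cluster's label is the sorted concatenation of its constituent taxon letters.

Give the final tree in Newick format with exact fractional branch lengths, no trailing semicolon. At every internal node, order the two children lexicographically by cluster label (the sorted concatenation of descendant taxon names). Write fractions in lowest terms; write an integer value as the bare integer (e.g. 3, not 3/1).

1. join G+R (d=16, Q=-192) ⇒ GR; edges |G|=-1, |R|=17
  updated: d(GR,H)=51/2, d(GR,K)=24, d(GR,L)=25/2, d(GR,N)=18
2. join H+K (d=3, Q=-213/2) ⇒ HK; edges |H|=11/4, |K|=1/4
  updated: d(GR,HK)=93/4, d(HK,L)=5, d(HK,N)=22
3. join GR+N (d=18, Q=-243/4) ⇒ GNR; edges |GR|=187/16, |N|=101/16
  updated: d(GNR,HK)=109/8, d(GNR,L)=-5/4
4. join GNR+HK (d=109/8, Q=-139/8) ⇒ GHKNR; edges |GNR|=59/16, |HK|=159/16
  updated: d(GHKNR,L)=-79/16
5. join GHKNR+L (d=-79/16) ⇒ GHKLNR; edges |GHKNR|=-79/32, |L|=-79/32
final tree: ((((G:-1,R:17):187/16,N:101/16):59/16,(H:11/4,K:1/4):159/16):-79/32,L:-79/32)
total length: 731/16

((((G:-1,R:17):187/16,N:101/16):59/16,(H:11/4,K:1/4):159/16):-79/32,L:-79/32)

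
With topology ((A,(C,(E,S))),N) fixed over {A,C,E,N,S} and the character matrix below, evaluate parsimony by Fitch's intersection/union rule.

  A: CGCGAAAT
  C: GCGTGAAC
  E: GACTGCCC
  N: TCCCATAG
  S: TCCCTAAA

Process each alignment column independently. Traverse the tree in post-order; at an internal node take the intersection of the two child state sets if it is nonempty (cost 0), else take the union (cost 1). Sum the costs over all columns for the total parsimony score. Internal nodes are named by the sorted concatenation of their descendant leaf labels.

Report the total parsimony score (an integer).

17

site 0, node ES: E={G} ∪ S={T} → {G,T} (+1)
site 0, node CES: C={G} ∩ ES={G,T} → {G} (+0)
site 0, node ACES: A={C} ∪ CES={G} → {C,G} (+1)
site 0, node ACENS: ACES={C,G} ∪ N={T} → {C,G,T} (+1)
site 1, node ES: E={A} ∪ S={C} → {A,C} (+1)
site 1, node CES: C={C} ∩ ES={A,C} → {C} (+0)
site 1, node ACES: A={G} ∪ CES={C} → {C,G} (+1)
site 1, node ACENS: ACES={C,G} ∩ N={C} → {C} (+0)
site 2, node ES: E={C} ∩ S={C} → {C} (+0)
site 2, node CES: C={G} ∪ ES={C} → {C,G} (+1)
site 2, node ACES: A={C} ∩ CES={C,G} → {C} (+0)
site 2, node ACENS: ACES={C} ∩ N={C} → {C} (+0)
site 3, node ES: E={T} ∪ S={C} → {C,T} (+1)
site 3, node CES: C={T} ∩ ES={C,T} → {T} (+0)
site 3, node ACES: A={G} ∪ CES={T} → {G,T} (+1)
site 3, node ACENS: ACES={G,T} ∪ N={C} → {C,G,T} (+1)
site 4, node ES: E={G} ∪ S={T} → {G,T} (+1)
site 4, node CES: C={G} ∩ ES={G,T} → {G} (+0)
site 4, node ACES: A={A} ∪ CES={G} → {A,G} (+1)
site 4, node ACENS: ACES={A,G} ∩ N={A} → {A} (+0)
site 5, node ES: E={C} ∪ S={A} → {A,C} (+1)
site 5, node CES: C={A} ∩ ES={A,C} → {A} (+0)
site 5, node ACES: A={A} ∩ CES={A} → {A} (+0)
site 5, node ACENS: ACES={A} ∪ N={T} → {A,T} (+1)
site 6, node ES: E={C} ∪ S={A} → {A,C} (+1)
site 6, node CES: C={A} ∩ ES={A,C} → {A} (+0)
site 6, node ACES: A={A} ∩ CES={A} → {A} (+0)
site 6, node ACENS: ACES={A} ∩ N={A} → {A} (+0)
site 7, node ES: E={C} ∪ S={A} → {A,C} (+1)
site 7, node CES: C={C} ∩ ES={A,C} → {C} (+0)
site 7, node ACES: A={T} ∪ CES={C} → {C,T} (+1)
site 7, node ACENS: ACES={C,T} ∪ N={G} → {C,G,T} (+1)
per-site changes: [3, 2, 1, 3, 2, 2, 1, 3]; total = 17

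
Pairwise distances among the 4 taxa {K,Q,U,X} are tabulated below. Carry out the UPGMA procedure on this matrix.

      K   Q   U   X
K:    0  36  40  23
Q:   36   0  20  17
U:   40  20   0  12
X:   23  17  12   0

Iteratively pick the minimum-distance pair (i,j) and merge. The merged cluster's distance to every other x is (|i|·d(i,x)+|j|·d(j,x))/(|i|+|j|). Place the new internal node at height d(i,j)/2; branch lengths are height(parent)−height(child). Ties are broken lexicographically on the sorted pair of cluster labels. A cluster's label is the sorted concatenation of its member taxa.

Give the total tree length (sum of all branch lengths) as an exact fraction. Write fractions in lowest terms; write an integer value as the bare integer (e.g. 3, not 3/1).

iteration 1: select U,X (d=12); attach at lengths (6, 6); label the merged cluster UX
  updated: d(K,UX)=63/2, d(Q,UX)=37/2
iteration 2: select Q,UX (d=37/2); attach at lengths (37/4, 13/4); label the merged cluster QUX
  updated: d(K,QUX)=33
iteration 3: select K,QUX (d=33); attach at lengths (33/2, 29/4); label the merged cluster KQUX
final tree: (K:33/2,(Q:37/4,(U:6,X:6):13/4):29/4)
total length: 193/4

193/4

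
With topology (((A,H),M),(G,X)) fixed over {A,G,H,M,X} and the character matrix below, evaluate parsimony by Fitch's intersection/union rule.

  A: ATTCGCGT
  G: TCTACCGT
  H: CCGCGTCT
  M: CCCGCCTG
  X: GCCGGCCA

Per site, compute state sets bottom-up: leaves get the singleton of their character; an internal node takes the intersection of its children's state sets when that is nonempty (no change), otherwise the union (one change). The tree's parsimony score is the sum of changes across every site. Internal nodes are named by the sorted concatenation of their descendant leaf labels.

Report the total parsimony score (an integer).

AH@0: {A} ∪ {C} = {A,C} (union, +1)
AHM@0: {A,C} ∩ {C} = {C} (intersection, +0)
GX@0: {T} ∪ {G} = {G,T} (union, +1)
AGHMX@0: {C} ∪ {G,T} = {C,G,T} (union, +1)
AH@1: {T} ∪ {C} = {C,T} (union, +1)
AHM@1: {C,T} ∩ {C} = {C} (intersection, +0)
GX@1: {C} ∩ {C} = {C} (intersection, +0)
AGHMX@1: {C} ∩ {C} = {C} (intersection, +0)
AH@2: {T} ∪ {G} = {G,T} (union, +1)
AHM@2: {G,T} ∪ {C} = {C,G,T} (union, +1)
GX@2: {T} ∪ {C} = {C,T} (union, +1)
AGHMX@2: {C,G,T} ∩ {C,T} = {C,T} (intersection, +0)
AH@3: {C} ∩ {C} = {C} (intersection, +0)
AHM@3: {C} ∪ {G} = {C,G} (union, +1)
GX@3: {A} ∪ {G} = {A,G} (union, +1)
AGHMX@3: {C,G} ∩ {A,G} = {G} (intersection, +0)
AH@4: {G} ∩ {G} = {G} (intersection, +0)
AHM@4: {G} ∪ {C} = {C,G} (union, +1)
GX@4: {C} ∪ {G} = {C,G} (union, +1)
AGHMX@4: {C,G} ∩ {C,G} = {C,G} (intersection, +0)
AH@5: {C} ∪ {T} = {C,T} (union, +1)
AHM@5: {C,T} ∩ {C} = {C} (intersection, +0)
GX@5: {C} ∩ {C} = {C} (intersection, +0)
AGHMX@5: {C} ∩ {C} = {C} (intersection, +0)
AH@6: {G} ∪ {C} = {C,G} (union, +1)
AHM@6: {C,G} ∪ {T} = {C,G,T} (union, +1)
GX@6: {G} ∪ {C} = {C,G} (union, +1)
AGHMX@6: {C,G,T} ∩ {C,G} = {C,G} (intersection, +0)
AH@7: {T} ∩ {T} = {T} (intersection, +0)
AHM@7: {T} ∪ {G} = {G,T} (union, +1)
GX@7: {T} ∪ {A} = {A,T} (union, +1)
AGHMX@7: {G,T} ∩ {A,T} = {T} (intersection, +0)
per-site changes: [3, 1, 3, 2, 2, 1, 3, 2]; total = 17

17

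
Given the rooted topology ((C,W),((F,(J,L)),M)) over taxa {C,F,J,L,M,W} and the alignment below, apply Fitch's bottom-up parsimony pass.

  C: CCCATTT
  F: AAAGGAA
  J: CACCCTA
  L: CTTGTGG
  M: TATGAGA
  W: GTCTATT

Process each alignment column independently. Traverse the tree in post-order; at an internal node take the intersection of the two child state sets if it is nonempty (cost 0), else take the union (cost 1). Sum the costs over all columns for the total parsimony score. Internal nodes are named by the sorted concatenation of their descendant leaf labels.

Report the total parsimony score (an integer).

21

CW@0: {C} ∪ {G} = {C,G} (union, +1)
JL@0: {C} ∩ {C} = {C} (intersection, +0)
FJL@0: {A} ∪ {C} = {A,C} (union, +1)
FJLM@0: {A,C} ∪ {T} = {A,C,T} (union, +1)
CFJLMW@0: {C,G} ∩ {A,C,T} = {C} (intersection, +0)
CW@1: {C} ∪ {T} = {C,T} (union, +1)
JL@1: {A} ∪ {T} = {A,T} (union, +1)
FJL@1: {A} ∩ {A,T} = {A} (intersection, +0)
FJLM@1: {A} ∩ {A} = {A} (intersection, +0)
CFJLMW@1: {C,T} ∪ {A} = {A,C,T} (union, +1)
CW@2: {C} ∩ {C} = {C} (intersection, +0)
JL@2: {C} ∪ {T} = {C,T} (union, +1)
FJL@2: {A} ∪ {C,T} = {A,C,T} (union, +1)
FJLM@2: {A,C,T} ∩ {T} = {T} (intersection, +0)
CFJLMW@2: {C} ∪ {T} = {C,T} (union, +1)
CW@3: {A} ∪ {T} = {A,T} (union, +1)
JL@3: {C} ∪ {G} = {C,G} (union, +1)
FJL@3: {G} ∩ {C,G} = {G} (intersection, +0)
FJLM@3: {G} ∩ {G} = {G} (intersection, +0)
CFJLMW@3: {A,T} ∪ {G} = {A,G,T} (union, +1)
CW@4: {T} ∪ {A} = {A,T} (union, +1)
JL@4: {C} ∪ {T} = {C,T} (union, +1)
FJL@4: {G} ∪ {C,T} = {C,G,T} (union, +1)
FJLM@4: {C,G,T} ∪ {A} = {A,C,G,T} (union, +1)
CFJLMW@4: {A,T} ∩ {A,C,G,T} = {A,T} (intersection, +0)
CW@5: {T} ∩ {T} = {T} (intersection, +0)
JL@5: {T} ∪ {G} = {G,T} (union, +1)
FJL@5: {A} ∪ {G,T} = {A,G,T} (union, +1)
FJLM@5: {A,G,T} ∩ {G} = {G} (intersection, +0)
CFJLMW@5: {T} ∪ {G} = {G,T} (union, +1)
CW@6: {T} ∩ {T} = {T} (intersection, +0)
JL@6: {A} ∪ {G} = {A,G} (union, +1)
FJL@6: {A} ∩ {A,G} = {A} (intersection, +0)
FJLM@6: {A} ∩ {A} = {A} (intersection, +0)
CFJLMW@6: {T} ∪ {A} = {A,T} (union, +1)
per-site changes: [3, 3, 3, 3, 4, 3, 2]; total = 21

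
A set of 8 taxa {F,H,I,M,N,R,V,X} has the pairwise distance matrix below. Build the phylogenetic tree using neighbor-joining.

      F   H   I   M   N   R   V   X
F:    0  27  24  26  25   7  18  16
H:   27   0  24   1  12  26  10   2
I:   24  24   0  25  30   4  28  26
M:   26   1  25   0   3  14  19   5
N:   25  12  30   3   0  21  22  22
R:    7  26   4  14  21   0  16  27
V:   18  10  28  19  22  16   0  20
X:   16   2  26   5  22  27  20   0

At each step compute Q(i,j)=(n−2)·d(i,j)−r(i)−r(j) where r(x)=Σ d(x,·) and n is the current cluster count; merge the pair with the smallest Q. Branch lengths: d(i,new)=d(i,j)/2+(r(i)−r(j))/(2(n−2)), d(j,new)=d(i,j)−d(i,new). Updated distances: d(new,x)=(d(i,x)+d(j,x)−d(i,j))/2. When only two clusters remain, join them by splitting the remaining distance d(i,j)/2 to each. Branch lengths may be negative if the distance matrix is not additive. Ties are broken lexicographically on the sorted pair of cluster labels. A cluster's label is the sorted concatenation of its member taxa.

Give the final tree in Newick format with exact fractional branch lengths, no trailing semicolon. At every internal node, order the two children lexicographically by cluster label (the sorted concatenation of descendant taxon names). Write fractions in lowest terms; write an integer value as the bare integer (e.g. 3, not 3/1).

(((((F:71/10,(I:35/6,R:-11/6):32/5):169/32,V:223/32):185/32,(M:-29/8,N:53/8):159/32):81/32,H:-45/32):109/64,X:109/64)

step 1: merge (I,R) at d=4, Q=-252; branch lengths I→35/6, R→-11/6; new cluster IR
  updated: d(F,IR)=27/2, d(H,IR)=23, d(IR,M)=35/2, d(IR,N)=47/2, d(IR,V)=20, d(IR,X)=49/2
step 2: merge (F,IR) at d=27/2, Q=-180; branch lengths F→71/10, IR→32/5; new cluster FIR
  updated: d(FIR,H)=73/4, d(FIR,M)=15, d(FIR,N)=35/2, d(FIR,V)=49/4, d(FIR,X)=27/2
step 3: merge (FIR,V) at d=49/4, Q=-443/4; branch lengths FIR→169/32, V→223/32; new cluster FIRV
  updated: d(FIRV,H)=8, d(FIRV,M)=87/8, d(FIRV,N)=109/8, d(FIRV,X)=85/8
step 4: merge (M,N) at d=3, Q=-123/2; branch lengths M→-29/8, N→53/8; new cluster MN
  updated: d(FIRV,MN)=43/4, d(H,MN)=5, d(MN,X)=12
step 5: merge (FIRV,MN) at d=43/4, Q=-285/8; branch lengths FIRV→185/32, MN→159/32; new cluster FIMNRV
  updated: d(FIMNRV,H)=9/8, d(FIMNRV,X)=95/16
step 6: merge (FIMNRV,H) at d=9/8, Q=-145/16; branch lengths FIMNRV→81/32, H→-45/32; new cluster FHIMNRV
  updated: d(FHIMNRV,X)=109/32
step 7: merge (FHIMNRV,X) at d=109/32; branch lengths FHIMNRV→109/64, X→109/64; new cluster FHIMNRVX
final tree: (((((F:71/10,(I:35/6,R:-11/6):32/5):169/32,V:223/32):185/32,(M:-29/8,N:53/8):159/32):81/32,H:-45/32):109/64,X:109/64)
total length: 1537/32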